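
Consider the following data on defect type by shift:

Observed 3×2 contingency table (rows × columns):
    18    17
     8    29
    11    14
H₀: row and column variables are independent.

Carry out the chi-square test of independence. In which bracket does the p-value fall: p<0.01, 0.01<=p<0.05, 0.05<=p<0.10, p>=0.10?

p-value bracket: 0.01<=p<0.05

Row totals [35, 37, 25], col totals [37, 60], n=97
χ² = (18−13.35)²/13.35 + (17−21.65)²/21.65 + (8−14.11)²/14.11 + (29−22.89)²/22.89 + (11−9.54)²/9.54 + (14−15.46)²/15.46 = 7.2622
df = 2
p-value (upper-tail) = 0.02649
→ bracket: 0.01<=p<0.05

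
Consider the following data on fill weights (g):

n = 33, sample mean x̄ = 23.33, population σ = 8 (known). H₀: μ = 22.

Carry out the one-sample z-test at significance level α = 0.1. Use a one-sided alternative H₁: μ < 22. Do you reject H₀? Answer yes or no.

reject H₀: no

SE = σ/√n = 8/√33 = 1.3926
z = (x̄−μ₀)/SE = (23.33−22)/1.3926 = 0.9550
p-value (one-sided, H₁ less) = 0.83022
At α=0.1: p ≥ α → fail to reject H₀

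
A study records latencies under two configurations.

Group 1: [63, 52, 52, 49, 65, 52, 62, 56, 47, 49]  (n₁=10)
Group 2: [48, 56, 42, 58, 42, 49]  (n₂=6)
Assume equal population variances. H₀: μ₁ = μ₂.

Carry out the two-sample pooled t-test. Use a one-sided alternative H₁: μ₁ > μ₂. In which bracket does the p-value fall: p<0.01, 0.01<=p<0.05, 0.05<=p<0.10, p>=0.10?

x̄₁=54.700, s₁=6.464, n₁=10
x̄₂=49.167, s₂=6.765, n₂=6
s_p² = [9·6.464² + 5·6.765²]/14 = 43.2095
SE = √(s_p²·(1/10+1/6)) = 3.3945
t = (54.700−49.167)/3.3945 = 1.6301
df = 14
p-value (one-sided, H₁ greater) = 0.06268
→ bracket: 0.05<=p<0.10

p-value bracket: 0.05<=p<0.10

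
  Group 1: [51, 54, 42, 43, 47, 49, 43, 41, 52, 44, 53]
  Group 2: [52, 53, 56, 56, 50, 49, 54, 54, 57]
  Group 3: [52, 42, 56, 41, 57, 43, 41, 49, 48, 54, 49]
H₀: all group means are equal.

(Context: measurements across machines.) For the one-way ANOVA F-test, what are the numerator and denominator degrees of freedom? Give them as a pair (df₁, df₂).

k = 3 groups, N = 31 total
df = (k−1, N−k) = (3−1, 31−3) = (2, 28)

degrees of freedom = [2, 28]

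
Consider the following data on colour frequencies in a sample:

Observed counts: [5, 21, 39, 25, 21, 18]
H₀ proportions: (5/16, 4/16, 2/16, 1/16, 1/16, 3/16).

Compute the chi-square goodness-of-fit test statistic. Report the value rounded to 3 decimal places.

test statistic = 125.233

n = 129; E_i = n·p_i = [40.31, 32.25, 16.12, 8.06, 8.06, 24.19]
χ² = (5−40.31)²/40.31 + (21−32.25)²/32.25 + (39−16.12)²/16.12 + (25−8.06)²/8.06 + (21−8.06)²/8.06 + (18−24.19)²/24.19 = 125.2326
df = 5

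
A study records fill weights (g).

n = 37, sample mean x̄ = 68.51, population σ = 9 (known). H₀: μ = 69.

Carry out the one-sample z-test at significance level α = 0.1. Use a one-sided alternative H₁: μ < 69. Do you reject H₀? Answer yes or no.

SE = σ/√n = 9/√37 = 1.4796
z = (x̄−μ₀)/SE = (68.51−69)/1.4796 = -0.3312
p-value (one-sided, H₁ less) = 0.37026
At α=0.1: p ≥ α → fail to reject H₀

reject H₀: no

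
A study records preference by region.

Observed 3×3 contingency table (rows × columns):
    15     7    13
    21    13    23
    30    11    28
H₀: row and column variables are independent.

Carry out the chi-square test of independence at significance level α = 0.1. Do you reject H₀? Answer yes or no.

reject H₀: no

Row totals [35, 57, 69], col totals [66, 31, 64], n=161
χ² = (15−14.35)²/14.35 + (7−6.74)²/6.74 + (13−13.91)²/13.91 + (21−23.37)²/23.37 + (13−10.98)²/10.98 + (23−22.66)²/22.66 + (30−28.29)²/28.29 + (11−13.29)²/13.29 + (28−27.43)²/27.43 = 1.2271
df = 4
p-value (upper-tail) = 0.87362
At α=0.1: p ≥ α → fail to reject H₀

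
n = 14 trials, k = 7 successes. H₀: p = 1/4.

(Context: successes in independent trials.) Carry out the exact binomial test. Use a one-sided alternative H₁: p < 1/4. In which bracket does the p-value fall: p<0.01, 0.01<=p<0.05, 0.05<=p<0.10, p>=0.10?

p-value bracket: p>=0.10

Exact binomial: n=14, k=7, p₀=1/4=0.2500
P(X≤7) from Σ C(n,i)·p₀^i·(1−p₀)^(n−i)
p-value (one-sided, H₁ less) = 0.98969
→ bracket: p>=0.10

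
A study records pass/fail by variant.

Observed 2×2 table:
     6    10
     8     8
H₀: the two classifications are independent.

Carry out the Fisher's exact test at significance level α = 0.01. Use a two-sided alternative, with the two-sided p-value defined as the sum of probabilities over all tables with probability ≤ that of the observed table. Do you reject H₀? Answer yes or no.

Margins: r₁=16, r₂=16, c₁=14, c₂=18, n=32
p_obs = C(16,6)·C(16,8)/C(32,14); sum pmf over tables with pmf ≤ p_obs
p-value (two-sided) = 0.72239
At α=0.01: p ≥ α → fail to reject H₀

reject H₀: no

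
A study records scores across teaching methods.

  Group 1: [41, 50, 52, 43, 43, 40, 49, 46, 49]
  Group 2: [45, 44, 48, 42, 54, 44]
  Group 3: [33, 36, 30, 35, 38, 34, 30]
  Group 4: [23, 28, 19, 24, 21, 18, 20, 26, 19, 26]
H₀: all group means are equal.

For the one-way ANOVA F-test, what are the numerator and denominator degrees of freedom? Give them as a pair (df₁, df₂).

k = 4 groups, N = 32 total
df = (k−1, N−k) = (4−1, 32−4) = (3, 28)

degrees of freedom = [3, 28]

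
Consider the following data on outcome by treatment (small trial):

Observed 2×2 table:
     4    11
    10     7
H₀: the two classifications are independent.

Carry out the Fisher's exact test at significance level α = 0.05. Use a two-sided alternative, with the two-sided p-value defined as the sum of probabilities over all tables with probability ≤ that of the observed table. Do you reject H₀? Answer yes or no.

Margins: r₁=15, r₂=17, c₁=14, c₂=18, n=32
p_obs = C(15,4)·C(17,10)/C(32,14); sum pmf over tables with pmf ≤ p_obs
p-value (two-sided) = 0.08697
At α=0.05: p ≥ α → fail to reject H₀

reject H₀: no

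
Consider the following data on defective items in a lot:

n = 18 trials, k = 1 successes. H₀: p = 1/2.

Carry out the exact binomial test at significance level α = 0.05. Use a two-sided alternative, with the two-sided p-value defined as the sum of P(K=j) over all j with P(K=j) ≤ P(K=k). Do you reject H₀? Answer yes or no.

reject H₀: yes

Exact binomial: n=18, k=1, p₀=1/2=0.5000
P(X=j) = C(n,j)·p₀^j·(1−p₀)^(n−j); p = Σ P(X=j) over j with P(X=j) ≤ P(X=1)
p-value (two-sided) = 0.00014
At α=0.05: p < α → reject H₀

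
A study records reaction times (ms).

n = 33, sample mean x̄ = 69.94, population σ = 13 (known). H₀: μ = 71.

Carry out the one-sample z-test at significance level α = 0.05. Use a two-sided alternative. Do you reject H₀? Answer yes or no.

SE = σ/√n = 13/√33 = 2.2630
z = (x̄−μ₀)/SE = (69.94−71)/2.2630 = -0.4684
p-value (two-sided) = 0.63950
At α=0.05: p ≥ α → fail to reject H₀

reject H₀: no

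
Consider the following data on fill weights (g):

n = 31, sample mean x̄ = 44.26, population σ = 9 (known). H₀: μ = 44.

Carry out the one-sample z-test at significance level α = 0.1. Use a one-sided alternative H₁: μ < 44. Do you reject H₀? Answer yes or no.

reject H₀: no

SE = σ/√n = 9/√31 = 1.6164
z = (x̄−μ₀)/SE = (44.26−44)/1.6164 = 0.1608
p-value (one-sided, H₁ less) = 0.56389
At α=0.1: p ≥ α → fail to reject H₀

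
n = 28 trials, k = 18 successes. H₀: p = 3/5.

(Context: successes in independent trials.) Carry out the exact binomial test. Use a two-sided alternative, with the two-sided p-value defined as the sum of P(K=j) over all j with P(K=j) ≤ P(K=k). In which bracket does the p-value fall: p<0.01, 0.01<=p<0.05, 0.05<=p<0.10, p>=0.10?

Exact binomial: n=28, k=18, p₀=3/5=0.6000
P(X=j) = C(n,j)·p₀^j·(1−p₀)^(n−j); p = Σ P(X=j) over j with P(X=j) ≤ P(X=18)
p-value (two-sided) = 0.70356
→ bracket: p>=0.10

p-value bracket: p>=0.10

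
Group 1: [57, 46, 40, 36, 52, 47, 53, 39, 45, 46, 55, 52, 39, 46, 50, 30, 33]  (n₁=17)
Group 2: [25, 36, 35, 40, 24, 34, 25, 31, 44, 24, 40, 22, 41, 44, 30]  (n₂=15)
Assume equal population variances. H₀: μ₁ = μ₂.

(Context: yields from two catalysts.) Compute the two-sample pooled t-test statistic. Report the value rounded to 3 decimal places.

x̄₁=45.059, s₁=7.846, n₁=17
x̄₂=33.000, s₂=7.755, n₂=15
s_p² = [16·7.846² + 14·7.755²]/30 = 60.8980
SE = √(s_p²·(1/17+1/15)) = 2.7644
t = (45.059−33.000)/2.7644 = 4.3621
df = 30

test statistic = 4.362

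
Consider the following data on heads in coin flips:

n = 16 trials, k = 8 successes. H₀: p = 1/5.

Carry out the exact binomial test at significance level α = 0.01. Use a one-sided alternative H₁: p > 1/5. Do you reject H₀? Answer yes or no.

Exact binomial: n=16, k=8, p₀=1/5=0.2000
P(X≥8) from Σ C(n,i)·p₀^i·(1−p₀)^(n−i)
p-value (one-sided, H₁ greater) = 0.00700
At α=0.01: p < α → reject H₀

reject H₀: yes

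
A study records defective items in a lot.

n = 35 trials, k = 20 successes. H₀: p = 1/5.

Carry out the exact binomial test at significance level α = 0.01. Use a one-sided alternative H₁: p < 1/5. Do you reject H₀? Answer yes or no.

Exact binomial: n=35, k=20, p₀=1/5=0.2000
P(X≤20) from Σ C(n,i)·p₀^i·(1−p₀)^(n−i)
p-value (one-sided, H₁ less) = 1.00000
At α=0.01: p ≥ α → fail to reject H₀

reject H₀: no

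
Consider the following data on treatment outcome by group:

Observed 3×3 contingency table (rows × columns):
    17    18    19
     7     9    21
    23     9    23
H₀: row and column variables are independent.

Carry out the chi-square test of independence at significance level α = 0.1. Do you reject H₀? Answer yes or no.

Row totals [54, 37, 55], col totals [47, 36, 63], n=146
χ² = (17−17.38)²/17.38 + (18−13.32)²/13.32 + (19−23.30)²/23.30 + (7−11.91)²/11.91 + (9−9.12)²/9.12 + (21−15.97)²/15.97 + (23−17.71)²/17.71 + (9−13.56)²/13.56 + (23−23.73)²/23.73 = 9.2050
df = 4
p-value (upper-tail) = 0.05618
At α=0.1: p < α → reject H₀

reject H₀: yes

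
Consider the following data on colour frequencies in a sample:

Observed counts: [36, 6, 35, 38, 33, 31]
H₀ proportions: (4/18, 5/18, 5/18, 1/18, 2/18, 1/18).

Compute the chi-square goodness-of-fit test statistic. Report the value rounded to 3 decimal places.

n = 179; E_i = n·p_i = [39.78, 49.72, 49.72, 9.94, 19.89, 9.94]
χ² = (36−39.78)²/39.78 + (6−49.72)²/49.72 + (35−49.72)²/49.72 + (38−9.94)²/9.94 + (33−19.89)²/19.89 + (31−9.94)²/9.94 = 175.5397
df = 5

test statistic = 175.540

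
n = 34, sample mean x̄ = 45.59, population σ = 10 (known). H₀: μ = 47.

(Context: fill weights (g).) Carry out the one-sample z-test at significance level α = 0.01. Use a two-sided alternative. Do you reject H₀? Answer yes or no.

SE = σ/√n = 10/√34 = 1.7150
z = (x̄−μ₀)/SE = (45.59−47)/1.7150 = -0.8222
p-value (two-sided) = 0.41098
At α=0.01: p ≥ α → fail to reject H₀

reject H₀: no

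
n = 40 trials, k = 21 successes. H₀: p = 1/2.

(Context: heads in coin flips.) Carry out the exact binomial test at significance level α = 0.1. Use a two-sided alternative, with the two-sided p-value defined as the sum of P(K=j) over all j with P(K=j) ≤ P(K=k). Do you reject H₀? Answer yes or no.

Exact binomial: n=40, k=21, p₀=1/2=0.5000
P(X=j) = C(n,j)·p₀^j·(1−p₀)^(n−j); p = Σ P(X=j) over j with P(X=j) ≤ P(X=21)
p-value (two-sided) = 0.87463
At α=0.1: p ≥ α → fail to reject H₀

reject H₀: no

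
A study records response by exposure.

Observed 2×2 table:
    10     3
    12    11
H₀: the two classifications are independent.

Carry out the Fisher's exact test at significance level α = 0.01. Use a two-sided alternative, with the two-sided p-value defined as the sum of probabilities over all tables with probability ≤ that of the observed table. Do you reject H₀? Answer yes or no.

reject H₀: no

Margins: r₁=13, r₂=23, c₁=22, c₂=14, n=36
p_obs = C(13,10)·C(23,12)/C(36,22); sum pmf over tables with pmf ≤ p_obs
p-value (two-sided) = 0.17504
At α=0.01: p ≥ α → fail to reject H₀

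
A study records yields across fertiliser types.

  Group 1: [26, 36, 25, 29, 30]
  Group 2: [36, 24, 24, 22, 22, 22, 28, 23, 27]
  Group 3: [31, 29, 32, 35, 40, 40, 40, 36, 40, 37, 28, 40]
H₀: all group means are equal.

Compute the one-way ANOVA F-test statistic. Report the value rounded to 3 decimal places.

Group means [29.20, 25.33, 35.67], grand mean 30.846
SSB = Σnᵢ(x̄ᵢ−x̄)² = 565.918; SSW = ΣΣ(x−x̄ᵢ)² = 475.467
MSB = 565.918/2 = 282.9590; MSW = 475.467/23 = 20.6725
F = MSB/MSW = 13.6877
df = (2, 23)

test statistic = 13.688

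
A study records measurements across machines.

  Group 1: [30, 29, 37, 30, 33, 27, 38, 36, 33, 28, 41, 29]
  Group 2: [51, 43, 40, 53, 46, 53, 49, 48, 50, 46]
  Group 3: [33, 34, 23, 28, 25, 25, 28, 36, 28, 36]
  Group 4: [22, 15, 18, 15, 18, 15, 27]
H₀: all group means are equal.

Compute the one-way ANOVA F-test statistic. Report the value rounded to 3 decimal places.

test statistic = 62.157

Group means [32.58, 47.90, 29.60, 18.57], grand mean 33.231
SSB = Σnᵢ(x̄ᵢ−x̄)² = 3792.992; SSW = ΣΣ(x−x̄ᵢ)² = 711.931
MSB = 3792.992/3 = 1264.3307; MSW = 711.931/35 = 20.3409
F = MSB/MSW = 62.1571
df = (3, 35)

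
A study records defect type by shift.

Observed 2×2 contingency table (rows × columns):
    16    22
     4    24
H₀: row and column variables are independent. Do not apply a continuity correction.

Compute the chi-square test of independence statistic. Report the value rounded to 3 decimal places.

test statistic = 5.907

Row totals [38, 28], col totals [20, 46], n=66
χ² = (16−11.52)²/11.52 + (22−26.48)²/26.48 + (4−8.48)²/8.48 + (24−19.52)²/19.52 = 5.9074
df = 1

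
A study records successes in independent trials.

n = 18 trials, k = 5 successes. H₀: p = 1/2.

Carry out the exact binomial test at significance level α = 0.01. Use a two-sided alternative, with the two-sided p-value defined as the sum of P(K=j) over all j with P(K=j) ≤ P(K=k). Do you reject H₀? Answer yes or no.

Exact binomial: n=18, k=5, p₀=1/2=0.5000
P(X=j) = C(n,j)·p₀^j·(1−p₀)^(n−j); p = Σ P(X=j) over j with P(X=j) ≤ P(X=5)
p-value (two-sided) = 0.09625
At α=0.01: p ≥ α → fail to reject H₀

reject H₀: no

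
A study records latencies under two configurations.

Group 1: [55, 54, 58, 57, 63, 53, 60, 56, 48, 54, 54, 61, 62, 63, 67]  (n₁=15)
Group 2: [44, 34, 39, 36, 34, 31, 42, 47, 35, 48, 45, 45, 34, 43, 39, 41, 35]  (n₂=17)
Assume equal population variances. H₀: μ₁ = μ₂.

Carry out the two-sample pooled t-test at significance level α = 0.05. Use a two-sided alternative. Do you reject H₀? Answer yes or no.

reject H₀: yes

x̄₁=57.667, s₁=4.967, n₁=15
x̄₂=39.529, s₂=5.281, n₂=17
s_p² = [14·4.967² + 16·5.281²]/30 = 26.3856
SE = √(s_p²·(1/15+1/17)) = 1.8197
t = (57.667−39.529)/1.8197 = 9.9674
df = 30
p-value (two-sided) = 0.00000
At α=0.05: p < α → reject H₀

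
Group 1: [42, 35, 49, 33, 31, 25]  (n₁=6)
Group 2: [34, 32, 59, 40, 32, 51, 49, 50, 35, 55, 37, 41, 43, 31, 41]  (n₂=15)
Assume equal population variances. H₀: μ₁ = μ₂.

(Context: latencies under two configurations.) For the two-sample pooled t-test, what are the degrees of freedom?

df = n₁ + n₂ − 2 = 6 + 15 − 2 = 19

degrees of freedom = 19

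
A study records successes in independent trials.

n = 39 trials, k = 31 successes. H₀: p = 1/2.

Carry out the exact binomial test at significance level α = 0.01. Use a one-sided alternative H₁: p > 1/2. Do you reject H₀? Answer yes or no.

reject H₀: yes

Exact binomial: n=39, k=31, p₀=1/2=0.5000
P(X≥31) from Σ C(n,i)·p₀^i·(1−p₀)^(n−i)
p-value (one-sided, H₁ greater) = 0.00015
At α=0.01: p < α → reject H₀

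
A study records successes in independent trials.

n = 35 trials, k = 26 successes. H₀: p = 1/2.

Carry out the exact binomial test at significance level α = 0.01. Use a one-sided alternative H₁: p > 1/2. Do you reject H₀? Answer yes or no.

reject H₀: yes

Exact binomial: n=35, k=26, p₀=1/2=0.5000
P(X≥26) from Σ C(n,i)·p₀^i·(1−p₀)^(n−i)
p-value (one-sided, H₁ greater) = 0.00299
At α=0.01: p < α → reject H₀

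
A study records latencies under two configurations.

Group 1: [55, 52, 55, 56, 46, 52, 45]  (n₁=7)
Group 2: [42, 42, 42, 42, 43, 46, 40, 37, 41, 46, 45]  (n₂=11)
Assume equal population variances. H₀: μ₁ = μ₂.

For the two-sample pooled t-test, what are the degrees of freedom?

df = n₁ + n₂ − 2 = 7 + 11 − 2 = 16

degrees of freedom = 16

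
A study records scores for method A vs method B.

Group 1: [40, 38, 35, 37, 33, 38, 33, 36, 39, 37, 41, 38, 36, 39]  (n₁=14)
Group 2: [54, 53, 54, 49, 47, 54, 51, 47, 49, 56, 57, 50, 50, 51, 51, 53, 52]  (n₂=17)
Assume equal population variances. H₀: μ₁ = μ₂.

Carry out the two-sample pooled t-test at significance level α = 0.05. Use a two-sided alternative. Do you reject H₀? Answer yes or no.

reject H₀: yes

x̄₁=37.143, s₁=2.381, n₁=14
x̄₂=51.647, s₂=2.871, n₂=17
s_p² = [13·2.381² + 16·2.871²]/29 = 7.0895
SE = √(s_p²·(1/14+1/17)) = 0.9610
t = (37.143−51.647)/0.9610 = -15.0936
df = 29
p-value (two-sided) = 0.00000
At α=0.05: p < α → reject H₀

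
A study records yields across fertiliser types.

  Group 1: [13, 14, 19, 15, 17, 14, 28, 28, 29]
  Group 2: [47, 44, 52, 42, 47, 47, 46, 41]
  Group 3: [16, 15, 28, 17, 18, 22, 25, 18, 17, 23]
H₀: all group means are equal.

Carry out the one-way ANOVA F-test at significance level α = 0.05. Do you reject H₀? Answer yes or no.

Group means [19.67, 45.75, 19.90], grand mean 27.481
SSB = Σnᵢ(x̄ᵢ−x̄)² = 3794.341; SSW = ΣΣ(x−x̄ᵢ)² = 616.400
MSB = 3794.341/2 = 1897.1704; MSW = 616.400/24 = 25.6833
F = MSB/MSW = 73.8678
df = (2, 24)
p-value (upper-tail) = 0.00000
At α=0.05: p < α → reject H₀

reject H₀: yes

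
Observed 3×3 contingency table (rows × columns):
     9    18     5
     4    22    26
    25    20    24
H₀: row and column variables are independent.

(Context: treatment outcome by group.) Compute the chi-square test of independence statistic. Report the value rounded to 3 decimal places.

Row totals [32, 52, 69], col totals [38, 60, 55], n=153
χ² = (9−7.95)²/7.95 + (18−12.55)²/12.55 + (5−11.50)²/11.50 + (4−12.92)²/12.92 + (22−20.39)²/20.39 + (26−18.69)²/18.69 + (25−17.14)²/17.14 + (20−27.06)²/27.06 + (24−24.80)²/24.80 = 20.7958
df = 4

test statistic = 20.796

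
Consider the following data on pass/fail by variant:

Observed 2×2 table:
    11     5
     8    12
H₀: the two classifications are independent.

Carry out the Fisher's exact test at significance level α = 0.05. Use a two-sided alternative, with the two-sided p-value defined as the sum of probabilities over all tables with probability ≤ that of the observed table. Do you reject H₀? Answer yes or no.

Margins: r₁=16, r₂=20, c₁=19, c₂=17, n=36
p_obs = C(16,11)·C(20,8)/C(36,19); sum pmf over tables with pmf ≤ p_obs
p-value (two-sided) = 0.10647
At α=0.05: p ≥ α → fail to reject H₀

reject H₀: no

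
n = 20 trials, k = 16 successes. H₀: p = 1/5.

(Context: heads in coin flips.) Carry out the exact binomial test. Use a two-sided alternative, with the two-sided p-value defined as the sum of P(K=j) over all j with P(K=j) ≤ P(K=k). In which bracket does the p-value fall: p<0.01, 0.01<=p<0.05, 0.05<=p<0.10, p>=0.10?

Exact binomial: n=20, k=16, p₀=1/5=0.2000
P(X=j) = C(n,j)·p₀^j·(1−p₀)^(n−j); p = Σ P(X=j) over j with P(X=j) ≤ P(X=16)
p-value (two-sided) = 0.00000
→ bracket: p<0.01

p-value bracket: p<0.01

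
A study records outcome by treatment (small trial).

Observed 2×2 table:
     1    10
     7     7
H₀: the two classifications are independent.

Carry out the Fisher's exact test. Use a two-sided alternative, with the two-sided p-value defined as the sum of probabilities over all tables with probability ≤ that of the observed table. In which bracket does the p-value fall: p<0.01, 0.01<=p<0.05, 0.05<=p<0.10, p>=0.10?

Margins: r₁=11, r₂=14, c₁=8, c₂=17, n=25
p_obs = C(11,1)·C(14,7)/C(25,8); sum pmf over tables with pmf ≤ p_obs
p-value (two-sided) = 0.04211
→ bracket: 0.01<=p<0.05

p-value bracket: 0.01<=p<0.05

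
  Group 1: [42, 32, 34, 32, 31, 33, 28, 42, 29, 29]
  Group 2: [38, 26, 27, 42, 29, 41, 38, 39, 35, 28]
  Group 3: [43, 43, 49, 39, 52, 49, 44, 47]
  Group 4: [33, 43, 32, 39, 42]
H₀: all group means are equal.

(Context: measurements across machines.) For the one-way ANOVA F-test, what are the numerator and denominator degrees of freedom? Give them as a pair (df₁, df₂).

degrees of freedom = [3, 29]

k = 4 groups, N = 33 total
df = (k−1, N−k) = (4−1, 33−4) = (3, 29)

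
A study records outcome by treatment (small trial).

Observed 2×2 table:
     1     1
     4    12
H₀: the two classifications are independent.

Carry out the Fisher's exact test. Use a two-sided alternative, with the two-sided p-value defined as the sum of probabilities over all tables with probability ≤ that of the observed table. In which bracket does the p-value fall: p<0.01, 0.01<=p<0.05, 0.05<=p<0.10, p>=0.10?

p-value bracket: p>=0.10

Margins: r₁=2, r₂=16, c₁=5, c₂=13, n=18
p_obs = C(2,1)·C(16,4)/C(18,5); sum pmf over tables with pmf ≤ p_obs
p-value (two-sided) = 0.49020
→ bracket: p>=0.10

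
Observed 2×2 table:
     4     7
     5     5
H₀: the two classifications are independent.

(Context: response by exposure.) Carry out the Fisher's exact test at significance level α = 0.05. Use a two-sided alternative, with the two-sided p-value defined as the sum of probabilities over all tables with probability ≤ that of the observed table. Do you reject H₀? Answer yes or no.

reject H₀: no

Margins: r₁=11, r₂=10, c₁=9, c₂=12, n=21
p_obs = C(11,4)·C(10,5)/C(21,9); sum pmf over tables with pmf ≤ p_obs
p-value (two-sided) = 0.66992
At α=0.05: p ≥ α → fail to reject H₀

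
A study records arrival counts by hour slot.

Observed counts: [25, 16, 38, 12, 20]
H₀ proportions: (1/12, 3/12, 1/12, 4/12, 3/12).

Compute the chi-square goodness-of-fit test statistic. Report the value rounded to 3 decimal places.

test statistic = 140.207

n = 111; E_i = n·p_i = [9.25, 27.75, 9.25, 37.00, 27.75]
χ² = (25−9.25)²/9.25 + (16−27.75)²/27.75 + (38−9.25)²/9.25 + (12−37.00)²/37.00 + (20−27.75)²/27.75 = 140.2072
df = 4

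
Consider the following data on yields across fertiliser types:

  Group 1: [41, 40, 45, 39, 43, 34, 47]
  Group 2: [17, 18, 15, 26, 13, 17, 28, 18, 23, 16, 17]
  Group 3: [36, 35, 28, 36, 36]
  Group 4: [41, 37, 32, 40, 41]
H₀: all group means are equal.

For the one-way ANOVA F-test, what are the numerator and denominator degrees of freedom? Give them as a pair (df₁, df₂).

k = 4 groups, N = 28 total
df = (k−1, N−k) = (4−1, 28−4) = (3, 24)

degrees of freedom = [3, 24]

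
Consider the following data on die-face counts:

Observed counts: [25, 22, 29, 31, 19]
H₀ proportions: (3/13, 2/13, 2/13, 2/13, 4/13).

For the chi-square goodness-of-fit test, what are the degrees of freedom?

df = k − 1 = 5 − 1 = 4

degrees of freedom = 4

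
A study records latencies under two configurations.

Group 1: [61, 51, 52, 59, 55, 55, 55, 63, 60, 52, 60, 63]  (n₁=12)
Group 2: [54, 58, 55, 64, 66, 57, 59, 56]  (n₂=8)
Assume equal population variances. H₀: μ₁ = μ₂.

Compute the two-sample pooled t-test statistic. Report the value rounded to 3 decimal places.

x̄₁=57.167, s₁=4.345, n₁=12
x̄₂=58.625, s₂=4.274, n₂=8
s_p² = [11·4.345² + 7·4.274²]/18 = 18.6412
SE = √(s_p²·(1/12+1/8)) = 1.9707
t = (57.167−58.625)/1.9707 = -0.7400
df = 18

test statistic = -0.740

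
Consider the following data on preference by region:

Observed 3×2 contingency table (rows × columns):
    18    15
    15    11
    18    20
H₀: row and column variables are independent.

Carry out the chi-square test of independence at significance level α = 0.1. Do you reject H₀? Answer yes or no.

reject H₀: no

Row totals [33, 26, 38], col totals [51, 46], n=97
χ² = (18−17.35)²/17.35 + (15−15.65)²/15.65 + (15−13.67)²/13.67 + (11−12.33)²/12.33 + (18−19.98)²/19.98 + (20−18.02)²/18.02 = 0.7376
df = 2
p-value (upper-tail) = 0.69156
At α=0.1: p ≥ α → fail to reject H₀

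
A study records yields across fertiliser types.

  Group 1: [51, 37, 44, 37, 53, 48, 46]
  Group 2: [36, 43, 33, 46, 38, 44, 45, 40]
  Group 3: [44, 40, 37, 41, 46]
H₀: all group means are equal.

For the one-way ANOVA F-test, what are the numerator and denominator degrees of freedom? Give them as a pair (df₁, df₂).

degrees of freedom = [2, 17]

k = 3 groups, N = 20 total
df = (k−1, N−k) = (3−1, 20−3) = (2, 17)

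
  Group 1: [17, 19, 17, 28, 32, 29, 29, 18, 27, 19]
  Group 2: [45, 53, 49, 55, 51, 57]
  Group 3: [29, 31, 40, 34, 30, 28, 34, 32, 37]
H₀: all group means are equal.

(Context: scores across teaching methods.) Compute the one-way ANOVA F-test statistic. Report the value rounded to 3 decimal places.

Group means [23.50, 51.67, 32.78], grand mean 33.600
SSB = Σnᵢ(x̄ᵢ−x̄)² = 2984.611; SSW = ΣΣ(x−x̄ᵢ)² = 535.389
MSB = 2984.611/2 = 1492.3056; MSW = 535.389/22 = 24.3359
F = MSB/MSW = 61.3213
df = (2, 22)

test statistic = 61.321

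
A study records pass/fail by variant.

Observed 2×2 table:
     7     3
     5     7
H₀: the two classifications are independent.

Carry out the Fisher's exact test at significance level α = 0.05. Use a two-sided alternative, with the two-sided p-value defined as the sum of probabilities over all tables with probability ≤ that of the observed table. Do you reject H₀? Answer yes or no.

reject H₀: no

Margins: r₁=10, r₂=12, c₁=12, c₂=10, n=22
p_obs = C(10,7)·C(12,5)/C(22,12); sum pmf over tables with pmf ≤ p_obs
p-value (two-sided) = 0.23053
At α=0.05: p ≥ α → fail to reject H₀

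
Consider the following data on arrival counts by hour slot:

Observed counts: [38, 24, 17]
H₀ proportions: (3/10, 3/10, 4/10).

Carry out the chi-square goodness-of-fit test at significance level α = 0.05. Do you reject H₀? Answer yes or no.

reject H₀: yes

n = 79; E_i = n·p_i = [23.70, 23.70, 31.60]
χ² = (38−23.70)²/23.70 + (24−23.70)²/23.70 + (17−31.60)²/31.60 = 15.3776
df = 2
p-value (upper-tail) = 0.00046
At α=0.05: p < α → reject H₀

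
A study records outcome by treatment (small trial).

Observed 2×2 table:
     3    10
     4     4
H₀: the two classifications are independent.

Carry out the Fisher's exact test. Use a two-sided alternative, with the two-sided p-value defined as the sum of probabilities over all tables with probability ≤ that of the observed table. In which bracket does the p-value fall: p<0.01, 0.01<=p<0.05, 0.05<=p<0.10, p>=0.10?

p-value bracket: p>=0.10

Margins: r₁=13, r₂=8, c₁=7, c₂=14, n=21
p_obs = C(13,3)·C(8,4)/C(21,7); sum pmf over tables with pmf ≤ p_obs
p-value (two-sided) = 0.34575
→ bracket: p>=0.10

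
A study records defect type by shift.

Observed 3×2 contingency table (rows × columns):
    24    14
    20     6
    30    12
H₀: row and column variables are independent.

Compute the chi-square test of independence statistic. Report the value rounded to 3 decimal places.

Row totals [38, 26, 42], col totals [74, 32], n=106
χ² = (24−26.53)²/26.53 + (14−11.47)²/11.47 + (20−18.15)²/18.15 + (6−7.85)²/7.85 + (30−29.32)²/29.32 + (12−12.68)²/12.68 = 1.4743
df = 2

test statistic = 1.474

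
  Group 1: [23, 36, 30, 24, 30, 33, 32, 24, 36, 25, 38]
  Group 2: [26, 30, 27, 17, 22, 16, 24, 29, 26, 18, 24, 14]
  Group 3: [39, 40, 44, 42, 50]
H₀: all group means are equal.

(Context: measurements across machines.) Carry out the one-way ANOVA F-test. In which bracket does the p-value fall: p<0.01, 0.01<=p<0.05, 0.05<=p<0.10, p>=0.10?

p-value bracket: p<0.01

Group means [30.09, 22.75, 43.00], grand mean 29.250
SSB = Σnᵢ(x̄ᵢ−x̄)² = 1460.091; SSW = ΣΣ(x−x̄ᵢ)² = 683.159
MSB = 1460.091/2 = 730.0455; MSW = 683.159/25 = 27.3264
F = MSB/MSW = 26.7158
df = (2, 25)
p-value (upper-tail) = 0.00000
→ bracket: p<0.01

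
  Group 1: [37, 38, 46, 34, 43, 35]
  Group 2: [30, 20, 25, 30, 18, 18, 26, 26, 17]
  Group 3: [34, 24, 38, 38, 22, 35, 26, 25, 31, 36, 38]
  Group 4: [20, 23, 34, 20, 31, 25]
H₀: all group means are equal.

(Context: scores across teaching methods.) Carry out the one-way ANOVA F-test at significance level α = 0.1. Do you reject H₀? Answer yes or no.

reject H₀: yes

Group means [38.83, 23.33, 31.55, 25.50], grand mean 29.469
SSB = Σnᵢ(x̄ᵢ−x̄)² = 1006.908; SSW = ΣΣ(x−x̄ᵢ)² = 879.061
MSB = 1006.908/3 = 335.6360; MSW = 879.061/28 = 31.3950
F = MSB/MSW = 10.6907
df = (3, 28)
p-value (upper-tail) = 0.00007
At α=0.1: p < α → reject H₀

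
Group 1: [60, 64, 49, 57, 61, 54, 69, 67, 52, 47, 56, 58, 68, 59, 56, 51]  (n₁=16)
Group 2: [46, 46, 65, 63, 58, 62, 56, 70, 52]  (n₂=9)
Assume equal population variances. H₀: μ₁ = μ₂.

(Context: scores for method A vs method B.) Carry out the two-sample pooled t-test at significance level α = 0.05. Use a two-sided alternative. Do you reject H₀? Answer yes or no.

x̄₁=58.000, s₁=6.653, n₁=16
x̄₂=57.556, s₂=8.368, n₂=9
s_p² = [15·6.653² + 8·8.368²]/23 = 53.2271
SE = √(s_p²·(1/16+1/9)) = 3.0399
t = (58.000−57.556)/3.0399 = 0.1462
df = 23
p-value (two-sided) = 0.88503
At α=0.05: p ≥ α → fail to reject H₀

reject H₀: no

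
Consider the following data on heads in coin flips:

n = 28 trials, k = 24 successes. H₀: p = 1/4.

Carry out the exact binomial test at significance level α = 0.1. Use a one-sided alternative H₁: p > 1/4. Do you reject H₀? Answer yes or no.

Exact binomial: n=28, k=24, p₀=1/4=0.2500
P(X≥24) from Σ C(n,i)·p₀^i·(1−p₀)^(n−i)
p-value (one-sided, H₁ greater) = 0.00000
At α=0.1: p < α → reject H₀

reject H₀: yes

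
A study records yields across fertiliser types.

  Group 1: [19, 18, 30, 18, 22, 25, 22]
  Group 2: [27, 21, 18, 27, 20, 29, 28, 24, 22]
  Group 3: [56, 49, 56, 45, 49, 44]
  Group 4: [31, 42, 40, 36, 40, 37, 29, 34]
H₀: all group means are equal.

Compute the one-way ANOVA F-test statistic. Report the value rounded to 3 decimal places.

test statistic = 55.367

Group means [22.00, 24.00, 49.83, 36.12], grand mean 31.933
SSB = Σnᵢ(x̄ᵢ−x̄)² = 3320.158; SSW = ΣΣ(x−x̄ᵢ)² = 519.708
MSB = 3320.158/3 = 1106.7194; MSW = 519.708/26 = 19.9888
F = MSB/MSW = 55.3670
df = (3, 26)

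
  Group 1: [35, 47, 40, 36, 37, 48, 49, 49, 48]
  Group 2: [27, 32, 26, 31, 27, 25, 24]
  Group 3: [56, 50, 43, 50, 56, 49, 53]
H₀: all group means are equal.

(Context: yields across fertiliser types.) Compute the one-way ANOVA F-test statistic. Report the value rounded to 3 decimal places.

Group means [43.22, 27.43, 51.00], grand mean 40.783
SSB = Σnᵢ(x̄ᵢ−x̄)² = 2032.643; SSW = ΣΣ(x−x̄ᵢ)² = 473.270
MSB = 2032.643/2 = 1016.3216; MSW = 473.270/20 = 23.6635
F = MSB/MSW = 42.9489
df = (2, 20)

test statistic = 42.949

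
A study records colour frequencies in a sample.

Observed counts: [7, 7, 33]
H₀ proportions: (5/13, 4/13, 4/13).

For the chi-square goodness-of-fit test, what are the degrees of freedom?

df = k − 1 = 3 − 1 = 2

degrees of freedom = 2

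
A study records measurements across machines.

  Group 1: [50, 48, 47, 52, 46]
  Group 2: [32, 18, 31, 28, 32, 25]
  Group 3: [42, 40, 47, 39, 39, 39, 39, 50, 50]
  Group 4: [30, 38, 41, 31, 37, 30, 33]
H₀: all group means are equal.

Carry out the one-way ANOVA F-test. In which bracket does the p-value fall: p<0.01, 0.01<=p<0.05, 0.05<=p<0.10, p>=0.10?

Group means [48.60, 27.67, 42.78, 34.29], grand mean 38.296
SSB = Σnᵢ(x̄ᵢ−x̄)² = 1502.112; SSW = ΣΣ(x−x̄ᵢ)² = 475.517
MSB = 1502.112/3 = 500.7041; MSW = 475.517/23 = 20.6747
F = MSB/MSW = 24.2182
df = (3, 23)
p-value (upper-tail) = 0.00000
→ bracket: p<0.01

p-value bracket: p<0.01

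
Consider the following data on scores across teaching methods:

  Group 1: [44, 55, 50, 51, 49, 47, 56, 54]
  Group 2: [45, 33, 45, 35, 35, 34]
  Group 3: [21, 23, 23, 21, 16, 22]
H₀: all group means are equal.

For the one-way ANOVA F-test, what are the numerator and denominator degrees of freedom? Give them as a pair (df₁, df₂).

degrees of freedom = [2, 17]

k = 3 groups, N = 20 total
df = (k−1, N−k) = (3−1, 20−3) = (2, 17)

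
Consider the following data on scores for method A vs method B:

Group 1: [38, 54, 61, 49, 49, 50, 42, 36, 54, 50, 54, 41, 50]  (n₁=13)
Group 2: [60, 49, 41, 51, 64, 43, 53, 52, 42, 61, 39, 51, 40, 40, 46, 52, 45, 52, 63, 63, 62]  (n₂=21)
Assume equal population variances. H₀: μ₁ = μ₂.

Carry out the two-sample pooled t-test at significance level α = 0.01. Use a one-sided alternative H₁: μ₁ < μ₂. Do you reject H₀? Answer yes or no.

x̄₁=48.308, s₁=7.181, n₁=13
x̄₂=50.905, s₂=8.549, n₂=21
s_p² = [12·7.181² + 20·8.549²]/32 = 65.0181
SE = √(s_p²·(1/13+1/21)) = 2.8456
t = (48.308−50.905)/2.8456 = -0.9127
df = 32
p-value (one-sided, H₁ less) = 0.18412
At α=0.01: p ≥ α → fail to reject H₀

reject H₀: no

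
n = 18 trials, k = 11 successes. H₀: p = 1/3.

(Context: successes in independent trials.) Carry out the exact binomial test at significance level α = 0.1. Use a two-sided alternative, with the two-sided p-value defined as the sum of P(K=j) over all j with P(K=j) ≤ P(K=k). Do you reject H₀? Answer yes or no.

reject H₀: yes

Exact binomial: n=18, k=11, p₀=1/3=0.3333
P(X=j) = C(n,j)·p₀^j·(1−p₀)^(n−j); p = Σ P(X=j) over j with P(X=j) ≤ P(X=11)
p-value (two-sided) = 0.02120
At α=0.1: p < α → reject H₀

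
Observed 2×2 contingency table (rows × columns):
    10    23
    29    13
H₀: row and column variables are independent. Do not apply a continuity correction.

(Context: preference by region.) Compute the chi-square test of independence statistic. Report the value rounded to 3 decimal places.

test statistic = 11.114

Row totals [33, 42], col totals [39, 36], n=75
χ² = (10−17.16)²/17.16 + (23−15.84)²/15.84 + (29−21.84)²/21.84 + (13−20.16)²/20.16 = 11.1142
df = 1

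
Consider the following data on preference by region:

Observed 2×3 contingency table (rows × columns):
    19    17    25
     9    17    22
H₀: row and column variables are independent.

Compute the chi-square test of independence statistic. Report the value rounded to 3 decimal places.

Row totals [61, 48], col totals [28, 34, 47], n=109
χ² = (19−15.67)²/15.67 + (17−19.03)²/19.03 + (25−26.30)²/26.30 + (9−12.33)²/12.33 + (17−14.97)²/14.97 + (22−20.70)²/20.70 = 2.2444
df = 2

test statistic = 2.244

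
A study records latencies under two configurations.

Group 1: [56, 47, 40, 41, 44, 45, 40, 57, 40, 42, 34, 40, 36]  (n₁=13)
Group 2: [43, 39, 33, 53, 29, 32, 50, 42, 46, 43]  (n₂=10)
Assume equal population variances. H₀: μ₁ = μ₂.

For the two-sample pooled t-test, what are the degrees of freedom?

degrees of freedom = 21

df = n₁ + n₂ − 2 = 13 + 10 − 2 = 21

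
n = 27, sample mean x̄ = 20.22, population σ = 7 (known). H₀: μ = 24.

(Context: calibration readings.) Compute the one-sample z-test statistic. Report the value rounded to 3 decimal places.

SE = σ/√n = 7/√27 = 1.3472
z = (x̄−μ₀)/SE = (20.22−24)/1.3472 = -2.8059

test statistic = -2.806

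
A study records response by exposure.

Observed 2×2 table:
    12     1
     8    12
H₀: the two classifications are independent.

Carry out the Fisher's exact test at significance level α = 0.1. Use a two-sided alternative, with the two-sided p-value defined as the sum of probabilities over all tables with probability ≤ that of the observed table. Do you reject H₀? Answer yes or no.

reject H₀: yes

Margins: r₁=13, r₂=20, c₁=20, c₂=13, n=33
p_obs = C(13,12)·C(20,8)/C(33,20); sum pmf over tables with pmf ≤ p_obs
p-value (two-sided) = 0.00359
At α=0.1: p < α → reject H₀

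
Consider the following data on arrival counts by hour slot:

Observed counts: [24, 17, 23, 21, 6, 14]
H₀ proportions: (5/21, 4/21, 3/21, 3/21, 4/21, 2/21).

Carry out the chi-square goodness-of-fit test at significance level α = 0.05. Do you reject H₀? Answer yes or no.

n = 105; E_i = n·p_i = [25.00, 20.00, 15.00, 15.00, 20.00, 10.00]
χ² = (24−25.00)²/25.00 + (17−20.00)²/20.00 + (23−15.00)²/15.00 + (21−15.00)²/15.00 + (6−20.00)²/20.00 + (14−10.00)²/10.00 = 18.5567
df = 5
p-value (upper-tail) = 0.00232
At α=0.05: p < α → reject H₀

reject H₀: yes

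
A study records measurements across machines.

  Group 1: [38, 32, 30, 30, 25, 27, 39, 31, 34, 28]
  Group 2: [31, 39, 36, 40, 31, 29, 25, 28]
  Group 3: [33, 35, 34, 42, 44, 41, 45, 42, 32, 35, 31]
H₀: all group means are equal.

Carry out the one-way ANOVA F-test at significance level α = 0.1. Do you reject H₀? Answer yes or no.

reject H₀: yes

Group means [31.40, 32.38, 37.64], grand mean 34.034
SSB = Σnᵢ(x̄ᵢ−x̄)² = 234.145; SSW = ΣΣ(x−x̄ᵢ)² = 656.820
MSB = 234.145/2 = 117.0725; MSW = 656.820/26 = 25.2623
F = MSB/MSW = 4.6343
df = (2, 26)
p-value (upper-tail) = 0.01899
At α=0.1: p < α → reject H₀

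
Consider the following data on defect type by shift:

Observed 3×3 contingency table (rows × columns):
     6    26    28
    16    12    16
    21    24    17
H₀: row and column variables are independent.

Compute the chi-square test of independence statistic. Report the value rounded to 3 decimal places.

Row totals [60, 44, 62], col totals [43, 62, 61], n=166
χ² = (6−15.54)²/15.54 + (26−22.41)²/22.41 + (28−22.05)²/22.05 + (16−11.40)²/11.40 + (12−16.43)²/16.43 + (16−16.17)²/16.17 + (21−16.06)²/16.06 + (24−23.16)²/23.16 + (17−22.78)²/22.78 = 14.1148
df = 4

test statistic = 14.115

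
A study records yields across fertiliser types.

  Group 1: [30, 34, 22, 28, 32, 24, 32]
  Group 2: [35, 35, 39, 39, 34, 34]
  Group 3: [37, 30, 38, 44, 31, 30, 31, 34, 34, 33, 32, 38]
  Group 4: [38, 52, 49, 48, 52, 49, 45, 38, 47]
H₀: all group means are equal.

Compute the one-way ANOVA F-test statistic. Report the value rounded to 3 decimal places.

Group means [28.86, 36.00, 34.33, 46.44], grand mean 36.706
SSB = Σnᵢ(x̄ᵢ−x̄)² = 1355.313; SSW = ΣΣ(x−x̄ᵢ)² = 563.746
MSB = 1355.313/3 = 451.7709; MSW = 563.746/30 = 18.7915
F = MSB/MSW = 24.0412
df = (3, 30)

test statistic = 24.041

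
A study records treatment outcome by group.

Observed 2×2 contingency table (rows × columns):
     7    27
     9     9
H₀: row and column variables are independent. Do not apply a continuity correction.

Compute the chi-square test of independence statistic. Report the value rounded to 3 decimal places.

test statistic = 4.779

Row totals [34, 18], col totals [16, 36], n=52
χ² = (7−10.46)²/10.46 + (27−23.54)²/23.54 + (9−5.54)²/5.54 + (9−12.46)²/12.46 = 4.7794
df = 1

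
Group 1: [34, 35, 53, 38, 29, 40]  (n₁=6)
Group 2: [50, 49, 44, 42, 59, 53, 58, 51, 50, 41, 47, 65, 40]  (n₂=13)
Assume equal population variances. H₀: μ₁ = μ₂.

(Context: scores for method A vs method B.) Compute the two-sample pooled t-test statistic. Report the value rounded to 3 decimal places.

test statistic = -3.097

x̄₁=38.167, s₁=8.183, n₁=6
x̄₂=49.923, s₂=7.477, n₂=13
s_p² = [5·8.183² + 12·7.477²]/17 = 59.1621
SE = √(s_p²·(1/6+1/13)) = 3.7962
t = (38.167−49.923)/3.7962 = -3.0969
df = 17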